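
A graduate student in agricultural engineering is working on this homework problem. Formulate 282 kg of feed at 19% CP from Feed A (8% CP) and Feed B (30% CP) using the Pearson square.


parts_A = CP_b - target = 30 - 19 = 11
parts_B = target - CP_a = 19 - 8 = 11
total_parts = 11 + 11 = 22
Feed A = 282 * 11 / 22 = 141 kg
Feed B = 282 * 11 / 22 = 141 kg


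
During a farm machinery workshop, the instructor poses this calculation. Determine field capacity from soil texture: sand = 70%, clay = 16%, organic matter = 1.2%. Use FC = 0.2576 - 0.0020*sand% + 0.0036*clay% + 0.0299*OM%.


FC = 0.2576 - 0.0020*70 + 0.0036*16 + 0.0299*1.2
   = 0.2576 - 0.1400 + 0.0576 + 0.0359
   = 0.2111


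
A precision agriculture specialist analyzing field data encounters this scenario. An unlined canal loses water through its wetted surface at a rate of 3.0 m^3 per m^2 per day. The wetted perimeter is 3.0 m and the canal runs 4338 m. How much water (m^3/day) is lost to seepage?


S = C * P * L
  = 3.0 * 3.0 * 4338
  = 39042 m^3/day


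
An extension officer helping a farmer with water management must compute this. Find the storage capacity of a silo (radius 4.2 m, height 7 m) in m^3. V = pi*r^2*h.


V = pi * r^2 * h
  = pi * 4.2^2 * 7
  = pi * 17.64 * 7
  = 387.92 m^3


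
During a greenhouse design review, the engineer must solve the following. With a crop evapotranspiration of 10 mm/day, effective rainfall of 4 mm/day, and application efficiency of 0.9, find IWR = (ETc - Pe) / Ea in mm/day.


IWR = (ETc - Pe) / Ea
    = (10 - 4) / 0.9
    = 6 / 0.9
    = 6.67 mm/day


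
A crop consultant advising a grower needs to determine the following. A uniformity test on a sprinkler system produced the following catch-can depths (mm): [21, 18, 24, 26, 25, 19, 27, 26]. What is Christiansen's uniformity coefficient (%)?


xbar = 186 / 8 = 23.250
sum|xi - xbar| = 23.500
CU = 100 * (1 - 23.500 / (8 * 23.250))
   = 100 * (1 - 0.1263)
   = 87.37%


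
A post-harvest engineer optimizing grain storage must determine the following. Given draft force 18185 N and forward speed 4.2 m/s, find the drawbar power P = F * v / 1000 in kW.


P = F * v / 1000
  = 18185 * 4.2 / 1000
  = 76377 / 1000
  = 76.38 kW


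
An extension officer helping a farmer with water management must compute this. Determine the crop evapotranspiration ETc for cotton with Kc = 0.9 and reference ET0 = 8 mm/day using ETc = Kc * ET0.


ETc = Kc * ET0
    = 0.9 * 8
    = 7.20 mm/day


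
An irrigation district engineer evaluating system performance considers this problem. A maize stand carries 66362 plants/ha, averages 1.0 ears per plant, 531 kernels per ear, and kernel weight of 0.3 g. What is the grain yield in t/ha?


Y = density * ears * kernels * kw
  = 66362 * 1.0 * 531 * 0.3 g/ha
  = 10571466.60 g/ha
  = 10571.47 kg/ha = 10.57 t/ha


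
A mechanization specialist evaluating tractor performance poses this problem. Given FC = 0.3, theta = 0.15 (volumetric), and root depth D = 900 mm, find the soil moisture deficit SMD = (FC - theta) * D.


SMD = (FC - theta) * D
    = (0.3 - 0.15) * 900
    = 0.150 * 900
    = 135 mm


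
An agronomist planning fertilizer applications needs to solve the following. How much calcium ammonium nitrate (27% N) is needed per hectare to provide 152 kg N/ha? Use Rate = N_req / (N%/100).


Rate = N_required / (N_content / 100)
     = 152 / (27 / 100)
     = 152 / 0.27
     = 562.96 kg/ha


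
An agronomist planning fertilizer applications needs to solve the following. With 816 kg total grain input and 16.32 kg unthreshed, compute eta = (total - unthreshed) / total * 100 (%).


eta = (total - unthreshed) / total * 100
    = (816 - 16.32) / 816 * 100
    = 799.68 / 816 * 100
    = 98%


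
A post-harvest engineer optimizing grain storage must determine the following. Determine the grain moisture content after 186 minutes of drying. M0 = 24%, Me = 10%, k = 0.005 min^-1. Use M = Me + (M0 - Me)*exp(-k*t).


M = Me + (M0 - Me) * e^(-k*t)
  = 10 + (24 - 10) * e^(-0.005*186)
  = 10 + 14 * e^(-0.930)
  = 10 + 14 * 0.39455
  = 10 + 5.5238
  = 15.52%


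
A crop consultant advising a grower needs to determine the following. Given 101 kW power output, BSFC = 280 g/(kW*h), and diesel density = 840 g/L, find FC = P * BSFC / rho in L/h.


FC = P * BSFC / rho_fuel
   = 101 * 280 / 840
   = 28280 / 840
   = 33.67 L/h


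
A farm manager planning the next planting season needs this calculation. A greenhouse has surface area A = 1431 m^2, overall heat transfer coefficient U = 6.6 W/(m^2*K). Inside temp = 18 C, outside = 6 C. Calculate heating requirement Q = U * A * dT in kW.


dT = 18 - (6) = 12 K
Q = U * A * dT
  = 6.6 * 1431 * 12
  = 113335.20 W = 113.34 kW


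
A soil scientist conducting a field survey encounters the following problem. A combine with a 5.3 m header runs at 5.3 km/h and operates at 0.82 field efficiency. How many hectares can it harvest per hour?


C = w * v * eta_f / 10
  = 5.3 * 5.3 * 0.82 / 10
  = 23.03 / 10
  = 2.30 ha/h


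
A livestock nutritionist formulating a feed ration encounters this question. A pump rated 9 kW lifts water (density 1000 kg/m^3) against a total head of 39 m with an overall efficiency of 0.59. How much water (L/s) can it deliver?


Q = (P * 1000 * eta) / (rho * g * H)
  = (9 * 1000 * 0.59) / (1000 * 9.81 * 39)
  = 5310 / 382590
  = 0.01388 m^3/s = 13.88 L/s


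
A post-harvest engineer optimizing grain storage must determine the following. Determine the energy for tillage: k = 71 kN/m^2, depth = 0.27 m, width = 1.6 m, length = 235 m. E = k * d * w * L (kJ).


E = k * d * w * L
  = 71 * 0.27 * 1.6 * 235
  = 7207.92 kJ


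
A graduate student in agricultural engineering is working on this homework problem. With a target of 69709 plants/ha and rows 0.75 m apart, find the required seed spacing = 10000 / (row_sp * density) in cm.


spacing = 10000 / (row_sp * density)
        = 10000 / (0.75 * 69709)
        = 10000 / 52281.75
        = 0.19127 m = 19.13 cm


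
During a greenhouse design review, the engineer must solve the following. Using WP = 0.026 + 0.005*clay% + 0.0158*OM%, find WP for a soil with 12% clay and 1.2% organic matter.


WP = 0.026 + 0.005*12 + 0.0158*1.2
   = 0.026 + 0.0600 + 0.0190
   = 0.1050


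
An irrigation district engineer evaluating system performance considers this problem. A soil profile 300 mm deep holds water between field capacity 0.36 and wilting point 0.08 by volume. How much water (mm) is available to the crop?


AW = (FC - WP) * D
   = (0.36 - 0.08) * 300
   = 0.28 * 300
   = 84 mm


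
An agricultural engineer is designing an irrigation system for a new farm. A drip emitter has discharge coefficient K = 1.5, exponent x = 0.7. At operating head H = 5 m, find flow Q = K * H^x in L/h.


Q = K * H^x
  = 1.5 * 5^0.7
  = 1.5 * 3.0852
  = 4.63 L/h


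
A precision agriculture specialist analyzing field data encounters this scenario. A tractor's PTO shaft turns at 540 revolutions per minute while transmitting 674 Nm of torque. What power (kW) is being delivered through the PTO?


P = 2*pi*n*T / 60000
  = 2*pi * 540 * 674 / 60000
  = 2286828.12 / 60000
  = 38.11 kW


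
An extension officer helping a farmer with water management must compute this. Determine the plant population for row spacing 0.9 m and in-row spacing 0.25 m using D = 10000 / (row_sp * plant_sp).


D = 10000 / (row_sp * plant_sp)
  = 10000 / (0.9 * 0.25)
  = 10000 / 0.2250
  = 44444.44 plants/ha


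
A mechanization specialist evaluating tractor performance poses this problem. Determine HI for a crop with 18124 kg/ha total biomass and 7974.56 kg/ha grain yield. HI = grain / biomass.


HI = grain_yield / biomass
   = 7974.56 / 18124
   = 0.44


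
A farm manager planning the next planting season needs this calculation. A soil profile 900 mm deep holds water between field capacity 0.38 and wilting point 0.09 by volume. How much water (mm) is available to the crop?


AW = (FC - WP) * D
   = (0.38 - 0.09) * 900
   = 0.29 * 900
   = 261 mm


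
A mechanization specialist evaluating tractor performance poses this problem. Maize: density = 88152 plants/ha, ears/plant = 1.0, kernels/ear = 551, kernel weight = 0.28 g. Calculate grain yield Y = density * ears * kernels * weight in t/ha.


Y = density * ears * kernels * kw
  = 88152 * 1.0 * 551 * 0.28 g/ha
  = 13600090.56 g/ha
  = 13600.09 kg/ha = 13.60 t/ha


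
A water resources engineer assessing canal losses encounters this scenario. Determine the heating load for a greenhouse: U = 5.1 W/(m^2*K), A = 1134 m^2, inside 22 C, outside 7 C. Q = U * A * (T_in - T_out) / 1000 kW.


dT = 22 - (7) = 15 K
Q = U * A * dT
  = 5.1 * 1134 * 15
  = 86751 W = 86.75 kW


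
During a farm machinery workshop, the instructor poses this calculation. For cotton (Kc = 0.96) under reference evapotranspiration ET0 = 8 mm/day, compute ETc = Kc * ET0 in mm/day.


ETc = Kc * ET0
    = 0.96 * 8
    = 7.68 mm/day


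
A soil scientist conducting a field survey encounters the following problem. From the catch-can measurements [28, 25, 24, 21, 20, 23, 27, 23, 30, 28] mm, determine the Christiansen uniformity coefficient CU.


xbar = 249 / 10 = 24.900
sum|xi - xbar| = 27
CU = 100 * (1 - 27 / (10 * 24.900))
   = 100 * (1 - 0.1084)
   = 89.16%


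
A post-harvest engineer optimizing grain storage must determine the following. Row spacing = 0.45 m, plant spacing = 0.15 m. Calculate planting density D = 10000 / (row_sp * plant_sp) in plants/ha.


D = 10000 / (row_sp * plant_sp)
  = 10000 / (0.45 * 0.15)
  = 10000 / 0.0675
  = 148148.15 plants/ha


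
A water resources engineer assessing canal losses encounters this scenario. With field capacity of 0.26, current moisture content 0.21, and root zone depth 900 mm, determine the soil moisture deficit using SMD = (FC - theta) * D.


SMD = (FC - theta) * D
    = (0.26 - 0.21) * 900
    = 0.050 * 900
    = 45 mm


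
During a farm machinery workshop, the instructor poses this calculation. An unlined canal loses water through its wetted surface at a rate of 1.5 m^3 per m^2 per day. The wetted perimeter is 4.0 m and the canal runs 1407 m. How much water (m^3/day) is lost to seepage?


S = C * P * L
  = 1.5 * 4.0 * 1407
  = 8442 m^3/day


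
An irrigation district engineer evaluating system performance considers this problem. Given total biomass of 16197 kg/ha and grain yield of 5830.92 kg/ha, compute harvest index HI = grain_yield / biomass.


HI = grain_yield / biomass
   = 5830.92 / 16197
   = 0.36


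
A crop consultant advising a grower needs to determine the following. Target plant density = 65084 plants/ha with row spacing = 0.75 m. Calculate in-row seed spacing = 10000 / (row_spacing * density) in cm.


spacing = 10000 / (row_sp * density)
        = 10000 / (0.75 * 65084)
        = 10000 / 48813
        = 0.20486 m = 20.49 cm


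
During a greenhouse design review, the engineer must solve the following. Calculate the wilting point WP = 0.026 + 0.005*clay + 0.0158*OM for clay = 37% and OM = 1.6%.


WP = 0.026 + 0.005*37 + 0.0158*1.6
   = 0.026 + 0.1850 + 0.0253
   = 0.2363


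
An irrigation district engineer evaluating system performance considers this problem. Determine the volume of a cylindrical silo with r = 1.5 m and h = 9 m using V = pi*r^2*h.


V = pi * r^2 * h
  = pi * 1.5^2 * 9
  = pi * 2.25 * 9
  = 63.62 m^3


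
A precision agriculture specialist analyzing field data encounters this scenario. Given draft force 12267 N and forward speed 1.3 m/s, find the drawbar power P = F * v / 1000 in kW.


P = F * v / 1000
  = 12267 * 1.3 / 1000
  = 15947.10 / 1000
  = 15.95 kW


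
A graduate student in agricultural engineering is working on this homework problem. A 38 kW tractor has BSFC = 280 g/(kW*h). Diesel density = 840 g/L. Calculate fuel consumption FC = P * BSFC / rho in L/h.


FC = P * BSFC / rho_fuel
   = 38 * 280 / 840
   = 10640 / 840
   = 12.67 L/h


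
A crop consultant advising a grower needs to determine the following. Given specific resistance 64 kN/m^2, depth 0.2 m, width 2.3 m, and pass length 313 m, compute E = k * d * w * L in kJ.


E = k * d * w * L
  = 64 * 0.2 * 2.3 * 313
  = 9214.72 kJ


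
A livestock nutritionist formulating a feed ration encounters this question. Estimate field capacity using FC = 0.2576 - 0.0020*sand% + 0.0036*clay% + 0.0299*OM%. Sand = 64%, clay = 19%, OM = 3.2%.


FC = 0.2576 - 0.0020*64 + 0.0036*19 + 0.0299*3.2
   = 0.2576 - 0.1280 + 0.0684 + 0.0957
   = 0.2937


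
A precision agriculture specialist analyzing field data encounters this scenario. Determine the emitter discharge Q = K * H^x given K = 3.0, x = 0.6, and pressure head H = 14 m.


Q = K * H^x
  = 3.0 * 14^0.6
  = 3.0 * 4.8717
  = 14.61 L/h


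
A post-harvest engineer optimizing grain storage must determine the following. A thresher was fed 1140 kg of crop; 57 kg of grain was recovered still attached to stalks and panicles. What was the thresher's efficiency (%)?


eta = (total - unthreshed) / total * 100
    = (1140 - 57) / 1140 * 100
    = 1083 / 1140 * 100
    = 95%


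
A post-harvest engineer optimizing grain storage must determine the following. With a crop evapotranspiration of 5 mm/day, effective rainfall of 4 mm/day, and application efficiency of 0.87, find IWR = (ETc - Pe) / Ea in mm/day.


IWR = (ETc - Pe) / Ea
    = (5 - 4) / 0.87
    = 1 / 0.87
    = 1.15 mm/day


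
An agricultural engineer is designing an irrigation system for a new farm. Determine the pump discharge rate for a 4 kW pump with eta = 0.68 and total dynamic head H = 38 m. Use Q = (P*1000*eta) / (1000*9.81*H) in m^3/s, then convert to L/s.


Q = (P * 1000 * eta) / (rho * g * H)
  = (4 * 1000 * 0.68) / (1000 * 9.81 * 38)
  = 2720 / 372780
  = 0.00730 m^3/s = 7.30 L/s


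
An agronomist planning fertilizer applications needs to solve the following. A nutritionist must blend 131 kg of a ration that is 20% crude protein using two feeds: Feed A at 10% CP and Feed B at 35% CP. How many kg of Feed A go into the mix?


parts_A = CP_b - target = 35 - 20 = 15
parts_B = target - CP_a = 20 - 10 = 10
total_parts = 15 + 10 = 25
Feed A = 131 * 15 / 25 = 78.60 kg
Feed B = 131 * 10 / 25 = 52.40 kg

78.60 kg


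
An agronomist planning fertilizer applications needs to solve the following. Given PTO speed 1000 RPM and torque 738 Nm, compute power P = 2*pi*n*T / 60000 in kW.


P = 2*pi*n*T / 60000
  = 2*pi * 1000 * 738 / 60000
  = 4636990.76 / 60000
  = 77.28 kW


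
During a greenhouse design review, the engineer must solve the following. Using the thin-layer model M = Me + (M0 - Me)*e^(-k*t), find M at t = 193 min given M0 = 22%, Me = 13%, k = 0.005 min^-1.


M = Me + (M0 - Me) * e^(-k*t)
  = 13 + (22 - 13) * e^(-0.005*193)
  = 13 + 9 * e^(-0.965)
  = 13 + 9 * 0.38098
  = 13 + 3.4288
  = 16.43%


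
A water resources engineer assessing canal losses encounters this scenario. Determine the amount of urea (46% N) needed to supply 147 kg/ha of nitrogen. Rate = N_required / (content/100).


Rate = N_required / (N_content / 100)
     = 147 / (46 / 100)
     = 147 / 0.46
     = 319.57 kg/ha


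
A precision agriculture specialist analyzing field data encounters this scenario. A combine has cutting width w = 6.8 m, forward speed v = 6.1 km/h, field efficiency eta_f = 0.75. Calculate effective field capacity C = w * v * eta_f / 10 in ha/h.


C = w * v * eta_f / 10
  = 6.8 * 6.1 * 0.75 / 10
  = 31.11 / 10
  = 3.11 ha/h


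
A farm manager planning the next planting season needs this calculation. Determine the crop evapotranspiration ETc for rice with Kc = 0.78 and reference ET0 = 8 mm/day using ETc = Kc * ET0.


ETc = Kc * ET0
    = 0.78 * 8
    = 6.24 mm/day


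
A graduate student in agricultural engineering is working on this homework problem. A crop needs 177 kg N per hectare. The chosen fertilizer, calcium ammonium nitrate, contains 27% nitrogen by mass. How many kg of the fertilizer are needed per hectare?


Rate = N_required / (N_content / 100)
     = 177 / (27 / 100)
     = 177 / 0.27
     = 655.56 kg/ha


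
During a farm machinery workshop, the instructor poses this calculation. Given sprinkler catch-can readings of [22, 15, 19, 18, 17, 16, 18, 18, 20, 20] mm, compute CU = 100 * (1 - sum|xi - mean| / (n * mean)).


xbar = 183 / 10 = 18.300
sum|xi - xbar| = 15.600
CU = 100 * (1 - 15.600 / (10 * 18.300))
   = 100 * (1 - 0.0852)
   = 91.48%


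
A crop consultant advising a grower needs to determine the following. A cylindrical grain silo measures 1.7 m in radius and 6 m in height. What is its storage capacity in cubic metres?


V = pi * r^2 * h
  = pi * 1.7^2 * 6
  = pi * 2.89 * 6
  = 54.48 m^3


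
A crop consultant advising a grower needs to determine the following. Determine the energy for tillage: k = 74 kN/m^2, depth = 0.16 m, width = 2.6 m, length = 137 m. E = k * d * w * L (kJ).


E = k * d * w * L
  = 74 * 0.16 * 2.6 * 137
  = 4217.41 kJ


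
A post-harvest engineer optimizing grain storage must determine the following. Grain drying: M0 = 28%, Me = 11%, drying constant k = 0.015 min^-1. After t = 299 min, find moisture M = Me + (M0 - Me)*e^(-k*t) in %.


M = Me + (M0 - Me) * e^(-k*t)
  = 11 + (28 - 11) * e^(-0.015*299)
  = 11 + 17 * e^(-4.485)
  = 11 + 17 * 0.01128
  = 11 + 0.1917
  = 11.19%


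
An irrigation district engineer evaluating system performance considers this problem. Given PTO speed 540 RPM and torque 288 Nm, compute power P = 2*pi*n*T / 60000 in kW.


P = 2*pi*n*T / 60000
  = 2*pi * 540 * 288 / 60000
  = 977160.98 / 60000
  = 16.29 kW


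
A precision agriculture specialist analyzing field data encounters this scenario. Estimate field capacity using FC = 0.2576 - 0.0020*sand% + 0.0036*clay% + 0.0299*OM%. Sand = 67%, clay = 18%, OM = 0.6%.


FC = 0.2576 - 0.0020*67 + 0.0036*18 + 0.0299*0.6
   = 0.2576 - 0.1340 + 0.0648 + 0.0179
   = 0.2063


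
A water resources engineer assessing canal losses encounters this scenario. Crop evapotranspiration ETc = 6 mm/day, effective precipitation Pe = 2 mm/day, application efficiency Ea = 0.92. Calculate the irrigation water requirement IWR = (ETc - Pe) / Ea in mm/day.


IWR = (ETc - Pe) / Ea
    = (6 - 2) / 0.92
    = 4 / 0.92
    = 4.35 mm/day


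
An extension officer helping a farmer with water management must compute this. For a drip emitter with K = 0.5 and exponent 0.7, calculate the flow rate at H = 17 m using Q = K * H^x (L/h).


Q = K * H^x
  = 0.5 * 17^0.7
  = 0.5 * 7.2663
  = 3.63 L/h


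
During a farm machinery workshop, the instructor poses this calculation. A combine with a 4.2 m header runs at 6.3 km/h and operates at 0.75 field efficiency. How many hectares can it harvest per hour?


C = w * v * eta_f / 10
  = 4.2 * 6.3 * 0.75 / 10
  = 19.85 / 10
  = 1.98 ha/h


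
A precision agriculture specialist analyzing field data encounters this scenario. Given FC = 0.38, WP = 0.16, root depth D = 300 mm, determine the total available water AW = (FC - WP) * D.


AW = (FC - WP) * D
   = (0.38 - 0.16) * 300
   = 0.22 * 300
   = 66 mm


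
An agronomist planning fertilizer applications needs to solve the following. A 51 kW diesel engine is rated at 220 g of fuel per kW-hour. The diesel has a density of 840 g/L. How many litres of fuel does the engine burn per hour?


FC = P * BSFC / rho_fuel
   = 51 * 220 / 840
   = 11220 / 840
   = 13.36 L/h


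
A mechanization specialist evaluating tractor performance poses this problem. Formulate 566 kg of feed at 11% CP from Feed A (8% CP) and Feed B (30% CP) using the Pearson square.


parts_A = CP_b - target = 30 - 11 = 19
parts_B = target - CP_a = 11 - 8 = 3
total_parts = 19 + 3 = 22
Feed A = 566 * 19 / 22 = 488.82 kg
Feed B = 566 * 3 / 22 = 77.18 kg

488.82 kg


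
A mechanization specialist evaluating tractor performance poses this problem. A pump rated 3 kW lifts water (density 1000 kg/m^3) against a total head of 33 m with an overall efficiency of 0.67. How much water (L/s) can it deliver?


Q = (P * 1000 * eta) / (rho * g * H)
  = (3 * 1000 * 0.67) / (1000 * 9.81 * 33)
  = 2010 / 323730
  = 0.00621 m^3/s = 6.21 L/s


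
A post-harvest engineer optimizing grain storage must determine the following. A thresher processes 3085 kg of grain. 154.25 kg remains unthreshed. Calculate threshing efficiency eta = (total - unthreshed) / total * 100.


eta = (total - unthreshed) / total * 100
    = (3085 - 154.25) / 3085 * 100
    = 2930.75 / 3085 * 100
    = 95%


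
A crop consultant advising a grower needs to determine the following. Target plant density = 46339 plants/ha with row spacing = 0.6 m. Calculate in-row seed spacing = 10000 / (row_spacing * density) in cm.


spacing = 10000 / (row_sp * density)
        = 10000 / (0.6 * 46339)
        = 10000 / 27803.40
        = 0.35967 m = 35.97 cm


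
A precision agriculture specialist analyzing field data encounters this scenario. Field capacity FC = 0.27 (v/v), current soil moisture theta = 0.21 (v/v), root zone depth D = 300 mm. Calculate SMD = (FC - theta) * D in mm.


SMD = (FC - theta) * D
    = (0.27 - 0.21) * 300
    = 0.060 * 300
    = 18 mm


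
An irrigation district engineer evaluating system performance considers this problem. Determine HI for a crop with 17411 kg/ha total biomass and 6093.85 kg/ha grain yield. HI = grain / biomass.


HI = grain_yield / biomass
   = 6093.85 / 17411
   = 0.35


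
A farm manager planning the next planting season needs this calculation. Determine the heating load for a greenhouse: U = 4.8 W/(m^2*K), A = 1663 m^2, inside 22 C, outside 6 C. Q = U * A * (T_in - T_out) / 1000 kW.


dT = 22 - (6) = 16 K
Q = U * A * dT
  = 4.8 * 1663 * 16
  = 127718.40 W = 127.72 kW


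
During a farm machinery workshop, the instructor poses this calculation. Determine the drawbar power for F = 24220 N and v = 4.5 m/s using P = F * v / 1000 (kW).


P = F * v / 1000
  = 24220 * 4.5 / 1000
  = 108990 / 1000
  = 108.99 kW


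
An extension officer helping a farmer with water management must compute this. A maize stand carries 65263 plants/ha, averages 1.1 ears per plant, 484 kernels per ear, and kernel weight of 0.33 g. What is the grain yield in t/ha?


Y = density * ears * kernels * kw
  = 65263 * 1.1 * 484 * 0.33 g/ha
  = 11466187.00 g/ha
  = 11466.19 kg/ha = 11.47 t/ha


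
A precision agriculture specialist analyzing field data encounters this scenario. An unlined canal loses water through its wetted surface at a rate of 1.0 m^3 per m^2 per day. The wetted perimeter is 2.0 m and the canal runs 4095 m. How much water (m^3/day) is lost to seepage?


S = C * P * L
  = 1.0 * 2.0 * 4095
  = 8190 m^3/day


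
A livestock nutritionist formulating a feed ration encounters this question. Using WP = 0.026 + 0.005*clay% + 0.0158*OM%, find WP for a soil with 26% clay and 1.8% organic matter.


WP = 0.026 + 0.005*26 + 0.0158*1.8
   = 0.026 + 0.1300 + 0.0284
   = 0.1844


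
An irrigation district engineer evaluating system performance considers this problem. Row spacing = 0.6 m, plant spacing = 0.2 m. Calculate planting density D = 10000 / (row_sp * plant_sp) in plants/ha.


D = 10000 / (row_sp * plant_sp)
  = 10000 / (0.6 * 0.2)
  = 10000 / 0.1200
  = 83333.33 plants/ha


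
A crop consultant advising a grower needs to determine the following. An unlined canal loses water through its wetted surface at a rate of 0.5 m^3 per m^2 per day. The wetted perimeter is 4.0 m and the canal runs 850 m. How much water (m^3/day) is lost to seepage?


S = C * P * L
  = 0.5 * 4.0 * 850
  = 1700 m^3/day


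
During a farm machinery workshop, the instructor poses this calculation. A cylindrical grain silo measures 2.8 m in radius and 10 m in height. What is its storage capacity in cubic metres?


V = pi * r^2 * h
  = pi * 2.8^2 * 10
  = pi * 7.84 * 10
  = 246.30 m^3


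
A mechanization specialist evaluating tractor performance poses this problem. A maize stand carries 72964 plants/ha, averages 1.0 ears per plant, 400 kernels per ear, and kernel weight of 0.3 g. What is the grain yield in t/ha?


Y = density * ears * kernels * kw
  = 72964 * 1.0 * 400 * 0.3 g/ha
  = 8755680 g/ha
  = 8755.68 kg/ha = 8.76 t/ha


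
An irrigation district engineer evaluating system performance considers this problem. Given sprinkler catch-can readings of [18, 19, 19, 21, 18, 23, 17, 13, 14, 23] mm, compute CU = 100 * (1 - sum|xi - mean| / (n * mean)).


xbar = 185 / 10 = 18.500
sum|xi - xbar| = 25
CU = 100 * (1 - 25 / (10 * 18.500))
   = 100 * (1 - 0.1351)
   = 86.49%


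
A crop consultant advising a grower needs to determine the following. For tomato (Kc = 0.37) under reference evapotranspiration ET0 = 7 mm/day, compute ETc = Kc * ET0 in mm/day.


ETc = Kc * ET0
    = 0.37 * 7
    = 2.59 mm/day


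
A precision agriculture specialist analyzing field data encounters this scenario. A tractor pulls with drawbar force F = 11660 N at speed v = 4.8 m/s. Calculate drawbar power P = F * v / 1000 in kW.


P = F * v / 1000
  = 11660 * 4.8 / 1000
  = 55968 / 1000
  = 55.97 kW


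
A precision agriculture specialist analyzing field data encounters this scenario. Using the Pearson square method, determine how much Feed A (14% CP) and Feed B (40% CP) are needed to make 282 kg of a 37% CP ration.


parts_A = CP_b - target = 40 - 37 = 3
parts_B = target - CP_a = 37 - 14 = 23
total_parts = 3 + 23 = 26
Feed A = 282 * 3 / 26 = 32.54 kg
Feed B = 282 * 23 / 26 = 249.46 kg

32.54 kg


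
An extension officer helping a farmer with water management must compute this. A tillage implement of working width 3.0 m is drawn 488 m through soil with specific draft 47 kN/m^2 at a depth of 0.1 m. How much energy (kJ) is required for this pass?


E = k * d * w * L
  = 47 * 0.1 * 3.0 * 488
  = 6880.80 kJ


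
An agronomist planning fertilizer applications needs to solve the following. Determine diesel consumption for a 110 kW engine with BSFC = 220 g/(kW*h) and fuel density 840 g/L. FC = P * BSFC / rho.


FC = P * BSFC / rho_fuel
   = 110 * 220 / 840
   = 24200 / 840
   = 28.81 L/h


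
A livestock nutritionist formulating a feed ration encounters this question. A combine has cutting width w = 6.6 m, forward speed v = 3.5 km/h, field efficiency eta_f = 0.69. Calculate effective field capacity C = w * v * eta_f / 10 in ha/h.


C = w * v * eta_f / 10
  = 6.6 * 3.5 * 0.69 / 10
  = 15.94 / 10
  = 1.59 ha/h


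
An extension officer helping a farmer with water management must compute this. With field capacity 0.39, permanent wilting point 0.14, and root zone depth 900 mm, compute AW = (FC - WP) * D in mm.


AW = (FC - WP) * D
   = (0.39 - 0.14) * 900
   = 0.25 * 900
   = 225 mm


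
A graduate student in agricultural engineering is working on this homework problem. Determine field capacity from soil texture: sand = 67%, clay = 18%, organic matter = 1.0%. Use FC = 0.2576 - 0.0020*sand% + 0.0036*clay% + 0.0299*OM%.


FC = 0.2576 - 0.0020*67 + 0.0036*18 + 0.0299*1.0
   = 0.2576 - 0.1340 + 0.0648 + 0.0299
   = 0.2183


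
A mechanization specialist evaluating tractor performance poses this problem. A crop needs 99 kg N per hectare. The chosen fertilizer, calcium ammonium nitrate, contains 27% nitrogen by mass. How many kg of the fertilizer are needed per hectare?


Rate = N_required / (N_content / 100)
     = 99 / (27 / 100)
     = 99 / 0.27
     = 366.67 kg/ha


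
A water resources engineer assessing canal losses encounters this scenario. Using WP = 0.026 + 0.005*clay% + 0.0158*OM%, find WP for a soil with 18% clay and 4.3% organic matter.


WP = 0.026 + 0.005*18 + 0.0158*4.3
   = 0.026 + 0.0900 + 0.0679
   = 0.1839


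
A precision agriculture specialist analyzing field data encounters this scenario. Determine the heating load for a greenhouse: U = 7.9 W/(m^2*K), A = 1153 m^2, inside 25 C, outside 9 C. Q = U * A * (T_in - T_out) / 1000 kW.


dT = 25 - (9) = 16 K
Q = U * A * dT
  = 7.9 * 1153 * 16
  = 145739.20 W = 145.74 kW


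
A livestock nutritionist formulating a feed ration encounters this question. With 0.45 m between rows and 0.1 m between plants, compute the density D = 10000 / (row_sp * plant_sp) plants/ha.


D = 10000 / (row_sp * plant_sp)
  = 10000 / (0.45 * 0.1)
  = 10000 / 0.0450
  = 222222.22 plants/ha


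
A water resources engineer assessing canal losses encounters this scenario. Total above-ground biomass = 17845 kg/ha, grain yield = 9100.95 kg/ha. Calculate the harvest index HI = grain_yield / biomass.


HI = grain_yield / biomass
   = 9100.95 / 17845
   = 0.51


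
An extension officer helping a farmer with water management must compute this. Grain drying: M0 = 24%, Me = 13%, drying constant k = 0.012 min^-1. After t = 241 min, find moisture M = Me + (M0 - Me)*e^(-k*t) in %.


M = Me + (M0 - Me) * e^(-k*t)
  = 13 + (24 - 13) * e^(-0.012*241)
  = 13 + 11 * e^(-2.892)
  = 13 + 11 * 0.05547
  = 13 + 0.6101
  = 13.61%


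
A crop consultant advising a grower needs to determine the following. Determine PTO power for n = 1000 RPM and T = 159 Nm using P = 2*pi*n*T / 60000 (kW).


P = 2*pi*n*T / 60000
  = 2*pi * 1000 * 159 / 60000
  = 999026.46 / 60000
  = 16.65 kW


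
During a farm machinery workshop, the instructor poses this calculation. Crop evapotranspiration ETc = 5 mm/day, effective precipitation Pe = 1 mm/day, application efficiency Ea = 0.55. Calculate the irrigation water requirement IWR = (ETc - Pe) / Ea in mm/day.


IWR = (ETc - Pe) / Ea
    = (5 - 1) / 0.55
    = 4 / 0.55
    = 7.27 mm/day


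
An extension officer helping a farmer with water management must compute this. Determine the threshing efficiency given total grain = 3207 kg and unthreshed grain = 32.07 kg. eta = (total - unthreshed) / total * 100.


eta = (total - unthreshed) / total * 100
    = (3207 - 32.07) / 3207 * 100
    = 3174.93 / 3207 * 100
    = 99%


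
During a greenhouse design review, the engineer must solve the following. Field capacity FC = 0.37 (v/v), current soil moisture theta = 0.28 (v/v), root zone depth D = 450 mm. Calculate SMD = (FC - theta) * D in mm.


SMD = (FC - theta) * D
    = (0.37 - 0.28) * 450
    = 0.090 * 450
    = 40.50 mm


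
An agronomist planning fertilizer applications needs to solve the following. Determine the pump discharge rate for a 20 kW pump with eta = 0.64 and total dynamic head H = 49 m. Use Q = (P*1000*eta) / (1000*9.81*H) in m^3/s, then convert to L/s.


Q = (P * 1000 * eta) / (rho * g * H)
  = (20 * 1000 * 0.64) / (1000 * 9.81 * 49)
  = 12800 / 480690
  = 0.02663 m^3/s = 26.63 L/s


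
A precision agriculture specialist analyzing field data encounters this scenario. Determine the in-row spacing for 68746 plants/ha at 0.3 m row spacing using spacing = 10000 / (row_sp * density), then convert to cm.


spacing = 10000 / (row_sp * density)
        = 10000 / (0.3 * 68746)
        = 10000 / 20623.80
        = 0.48488 m = 48.49 cm


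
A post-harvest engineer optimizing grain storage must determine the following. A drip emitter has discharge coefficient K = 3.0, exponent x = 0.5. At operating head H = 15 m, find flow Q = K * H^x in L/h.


Q = K * H^x
  = 3.0 * 15^0.5
  = 3.0 * 3.8730
  = 11.62 L/h


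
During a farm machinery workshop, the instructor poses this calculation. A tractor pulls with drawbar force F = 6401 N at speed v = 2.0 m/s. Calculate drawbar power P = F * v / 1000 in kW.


P = F * v / 1000
  = 6401 * 2.0 / 1000
  = 12802 / 1000
  = 12.80 kW


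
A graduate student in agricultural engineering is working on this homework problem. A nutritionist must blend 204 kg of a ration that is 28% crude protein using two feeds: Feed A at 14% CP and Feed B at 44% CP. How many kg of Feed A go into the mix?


parts_A = CP_b - target = 44 - 28 = 16
parts_B = target - CP_a = 28 - 14 = 14
total_parts = 16 + 14 = 30
Feed A = 204 * 16 / 30 = 108.80 kg
Feed B = 204 * 14 / 30 = 95.20 kg

108.80 kg


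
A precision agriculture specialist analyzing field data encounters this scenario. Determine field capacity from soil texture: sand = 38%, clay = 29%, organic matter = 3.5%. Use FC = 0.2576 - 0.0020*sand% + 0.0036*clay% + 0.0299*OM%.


FC = 0.2576 - 0.0020*38 + 0.0036*29 + 0.0299*3.5
   = 0.2576 - 0.0760 + 0.1044 + 0.1047
   = 0.3907


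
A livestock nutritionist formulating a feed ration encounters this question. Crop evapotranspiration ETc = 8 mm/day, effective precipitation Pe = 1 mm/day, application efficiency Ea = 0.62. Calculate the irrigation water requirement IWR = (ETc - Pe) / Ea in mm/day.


IWR = (ETc - Pe) / Ea
    = (8 - 1) / 0.62
    = 7 / 0.62
    = 11.29 mm/day


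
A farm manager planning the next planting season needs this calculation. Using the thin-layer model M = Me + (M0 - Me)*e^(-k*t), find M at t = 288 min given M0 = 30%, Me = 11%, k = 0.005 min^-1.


M = Me + (M0 - Me) * e^(-k*t)
  = 11 + (30 - 11) * e^(-0.005*288)
  = 11 + 19 * e^(-1.440)
  = 11 + 19 * 0.23693
  = 11 + 4.5016
  = 15.50%


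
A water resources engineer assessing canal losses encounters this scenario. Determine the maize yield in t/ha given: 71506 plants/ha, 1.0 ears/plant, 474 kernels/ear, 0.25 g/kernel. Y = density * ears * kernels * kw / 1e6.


Y = density * ears * kernels * kw
  = 71506 * 1.0 * 474 * 0.25 g/ha
  = 8473461 g/ha
  = 8473.46 kg/ha = 8.47 t/ha


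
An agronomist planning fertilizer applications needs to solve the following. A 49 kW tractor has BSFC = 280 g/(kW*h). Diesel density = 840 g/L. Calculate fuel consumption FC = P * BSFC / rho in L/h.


FC = P * BSFC / rho_fuel
   = 49 * 280 / 840
   = 13720 / 840
   = 16.33 L/h


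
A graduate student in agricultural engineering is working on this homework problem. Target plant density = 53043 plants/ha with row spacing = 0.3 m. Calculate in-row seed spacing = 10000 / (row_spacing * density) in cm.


spacing = 10000 / (row_sp * density)
        = 10000 / (0.3 * 53043)
        = 10000 / 15912.90
        = 0.62842 m = 62.84 cm


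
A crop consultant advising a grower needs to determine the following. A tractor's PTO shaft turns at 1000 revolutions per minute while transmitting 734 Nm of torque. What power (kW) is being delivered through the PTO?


P = 2*pi*n*T / 60000
  = 2*pi * 1000 * 734 / 60000
  = 4611858.02 / 60000
  = 76.86 kW


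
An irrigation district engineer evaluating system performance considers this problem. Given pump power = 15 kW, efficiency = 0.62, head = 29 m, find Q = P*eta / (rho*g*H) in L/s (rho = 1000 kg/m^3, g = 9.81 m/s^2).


Q = (P * 1000 * eta) / (rho * g * H)
  = (15 * 1000 * 0.62) / (1000 * 9.81 * 29)
  = 9300 / 284490
  = 0.03269 m^3/s = 32.69 L/s


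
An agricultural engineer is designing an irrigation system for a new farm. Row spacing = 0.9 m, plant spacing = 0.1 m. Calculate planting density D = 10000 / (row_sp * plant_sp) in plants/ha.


D = 10000 / (row_sp * plant_sp)
  = 10000 / (0.9 * 0.1)
  = 10000 / 0.0900
  = 111111.11 plants/ha


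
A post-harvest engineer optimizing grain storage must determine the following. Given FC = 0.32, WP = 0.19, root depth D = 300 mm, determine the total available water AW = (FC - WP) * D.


AW = (FC - WP) * D
   = (0.32 - 0.19) * 300
   = 0.13 * 300
   = 39 mm


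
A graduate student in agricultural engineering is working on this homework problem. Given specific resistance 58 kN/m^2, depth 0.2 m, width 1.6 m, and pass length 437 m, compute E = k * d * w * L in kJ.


E = k * d * w * L
  = 58 * 0.2 * 1.6 * 437
  = 8110.72 kJ


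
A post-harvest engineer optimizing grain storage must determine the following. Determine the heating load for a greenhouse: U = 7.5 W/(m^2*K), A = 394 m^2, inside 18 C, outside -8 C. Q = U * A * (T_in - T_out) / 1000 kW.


dT = 18 - (-8) = 26 K
Q = U * A * dT
  = 7.5 * 394 * 26
  = 76830 W = 76.83 kW


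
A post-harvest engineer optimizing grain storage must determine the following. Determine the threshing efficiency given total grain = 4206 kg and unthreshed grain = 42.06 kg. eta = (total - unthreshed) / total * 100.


eta = (total - unthreshed) / total * 100
    = (4206 - 42.06) / 4206 * 100
    = 4163.94 / 4206 * 100
    = 99%


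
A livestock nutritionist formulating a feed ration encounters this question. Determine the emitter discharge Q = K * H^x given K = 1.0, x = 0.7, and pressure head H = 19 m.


Q = K * H^x
  = 1.0 * 19^0.7
  = 1.0 * 7.8547
  = 7.85 L/h


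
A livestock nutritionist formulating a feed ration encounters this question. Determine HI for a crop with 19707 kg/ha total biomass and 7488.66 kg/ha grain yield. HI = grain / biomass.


HI = grain_yield / biomass
   = 7488.66 / 19707
   = 0.38


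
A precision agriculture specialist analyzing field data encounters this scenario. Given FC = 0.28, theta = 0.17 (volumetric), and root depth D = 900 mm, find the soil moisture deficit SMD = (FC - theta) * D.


SMD = (FC - theta) * D
    = (0.28 - 0.17) * 900
    = 0.110 * 900
    = 99 mm


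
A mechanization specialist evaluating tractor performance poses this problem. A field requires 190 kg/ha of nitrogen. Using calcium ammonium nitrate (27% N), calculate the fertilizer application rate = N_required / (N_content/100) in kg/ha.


Rate = N_required / (N_content / 100)
     = 190 / (27 / 100)
     = 190 / 0.27
     = 703.70 kg/ha


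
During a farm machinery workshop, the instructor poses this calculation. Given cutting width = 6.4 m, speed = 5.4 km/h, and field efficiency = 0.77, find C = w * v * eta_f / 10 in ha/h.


C = w * v * eta_f / 10
  = 6.4 * 5.4 * 0.77 / 10
  = 26.61 / 10
  = 2.66 ha/h


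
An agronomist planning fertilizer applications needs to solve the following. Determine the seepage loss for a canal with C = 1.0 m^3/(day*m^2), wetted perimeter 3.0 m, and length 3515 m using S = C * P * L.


S = C * P * L
  = 1.0 * 3.0 * 3515
  = 10545 m^3/day


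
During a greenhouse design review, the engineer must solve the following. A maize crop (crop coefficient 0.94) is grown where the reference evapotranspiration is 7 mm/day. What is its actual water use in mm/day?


ETc = Kc * ET0
    = 0.94 * 7
    = 6.58 mm/day


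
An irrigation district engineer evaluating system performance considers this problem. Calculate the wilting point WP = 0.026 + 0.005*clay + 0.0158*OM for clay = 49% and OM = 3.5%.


WP = 0.026 + 0.005*49 + 0.0158*3.5
   = 0.026 + 0.2450 + 0.0553
   = 0.3263


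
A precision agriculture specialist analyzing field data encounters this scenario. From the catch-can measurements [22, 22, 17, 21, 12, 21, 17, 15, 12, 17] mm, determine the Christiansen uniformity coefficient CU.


xbar = 176 / 10 = 17.600
sum|xi - xbar| = 31.200
CU = 100 * (1 - 31.200 / (10 * 17.600))
   = 100 * (1 - 0.1773)
   = 82.27%


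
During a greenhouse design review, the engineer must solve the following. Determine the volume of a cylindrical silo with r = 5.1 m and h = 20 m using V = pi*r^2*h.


V = pi * r^2 * h
  = pi * 5.1^2 * 20
  = pi * 26.01 * 20
  = 1634.26 m^3


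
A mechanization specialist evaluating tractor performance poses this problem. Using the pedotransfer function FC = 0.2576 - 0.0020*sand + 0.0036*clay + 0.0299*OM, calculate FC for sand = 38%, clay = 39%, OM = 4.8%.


FC = 0.2576 - 0.0020*38 + 0.0036*39 + 0.0299*4.8
   = 0.2576 - 0.0760 + 0.1404 + 0.1435
   = 0.4655


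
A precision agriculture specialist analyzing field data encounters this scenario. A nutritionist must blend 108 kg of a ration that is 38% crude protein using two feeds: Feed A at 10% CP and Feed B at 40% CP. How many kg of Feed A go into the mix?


parts_A = CP_b - target = 40 - 38 = 2
parts_B = target - CP_a = 38 - 10 = 28
total_parts = 2 + 28 = 30
Feed A = 108 * 2 / 30 = 7.20 kg
Feed B = 108 * 28 / 30 = 100.80 kg

7.20 kg


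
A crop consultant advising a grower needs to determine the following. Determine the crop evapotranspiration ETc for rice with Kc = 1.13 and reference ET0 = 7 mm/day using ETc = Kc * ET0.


ETc = Kc * ET0
    = 1.13 * 7
    = 7.91 mm/day
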